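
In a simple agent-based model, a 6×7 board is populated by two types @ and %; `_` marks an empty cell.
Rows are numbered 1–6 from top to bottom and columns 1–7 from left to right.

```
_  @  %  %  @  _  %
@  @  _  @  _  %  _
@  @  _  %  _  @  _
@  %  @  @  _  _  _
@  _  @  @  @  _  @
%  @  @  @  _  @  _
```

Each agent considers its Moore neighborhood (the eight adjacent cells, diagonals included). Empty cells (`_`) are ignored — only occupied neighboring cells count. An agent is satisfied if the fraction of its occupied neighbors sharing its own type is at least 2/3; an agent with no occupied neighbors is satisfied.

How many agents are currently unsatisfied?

(1,2)@ 2/3 ok
(1,3)% 1/4 unhappy
(1,4)% 1/3 unhappy
(1,5)@ 1/3 unhappy
(1,7)% 1/1 ok
(2,1)@ 4/4 ok
(2,2)@ 4/5 ok
(2,4)@ 1/4 unhappy
(2,6)% 1/3 unhappy
(3,1)@ 4/5 ok
(3,2)@ 5/6 ok
(3,4)% 0/3 unhappy
(3,6)@ 0/1 unhappy
(4,1)@ 3/4 ok
(4,2)% 0/6 unhappy
(4,3)@ 4/6 ok
(4,4)@ 4/5 ok
(5,1)@ 2/4 unhappy
(5,3)@ 6/7 ok
(5,4)@ 6/6 ok
(5,5)@ 4/4 ok
(5,7)@ 1/1 ok
(6,1)% 0/2 unhappy
(6,2)@ 3/4 ok
(6,3)@ 4/4 ok
(6,4)@ 4/4 ok
(6,6)@ 2/2 ok
Unsatisfied: (1,3), (1,4), (1,5), (2,4), (2,6), (3,4), (3,6), (4,2), (5,1), (6,1) — 10 in total.

10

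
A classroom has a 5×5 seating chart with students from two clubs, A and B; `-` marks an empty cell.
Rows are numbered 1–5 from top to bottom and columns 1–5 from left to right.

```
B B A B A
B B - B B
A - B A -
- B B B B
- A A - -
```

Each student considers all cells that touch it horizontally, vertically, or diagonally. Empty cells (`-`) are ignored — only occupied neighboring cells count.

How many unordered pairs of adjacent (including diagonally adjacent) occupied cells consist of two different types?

Scan each occupied cell's neighbors to the right and below (and the two forward diagonals) so each pair is counted once.
Row 1: B(1,1)–B(1,2)= B(1,1)–B(2,1)= B(1,1)–B(2,2)= B(1,2)–A(1,3)≠ B(1,2)–B(2,2)= B(1,2)–B(2,1)= A(1,3)–B(1,4)≠ A(1,3)–B(2,4)≠ A(1,3)–B(2,2)≠ B(1,4)–A(1,5)≠ B(1,4)–B(2,4)= B(1,4)–B(2,5)= A(1,5)–B(2,5)≠ A(1,5)–B(2,4)≠  → 7/14 unlike.
Row 2: B(2,1)–B(2,2)= B(2,1)–A(3,1)≠ B(2,2)–B(3,3)= B(2,2)–A(3,1)≠ B(2,4)–B(2,5)= B(2,4)–A(3,4)≠ B(2,4)–B(3,3)= B(2,5)–A(3,4)≠  → 4/8 unlike.
Row 3: A(3,1)–B(4,2)≠ B(3,3)–A(3,4)≠ B(3,3)–B(4,3)= B(3,3)–B(4,4)= B(3,3)–B(4,2)= A(3,4)–B(4,4)≠ A(3,4)–B(4,5)≠ A(3,4)–B(4,3)≠  → 5/8 unlike.
Row 4: B(4,2)–B(4,3)= B(4,2)–A(5,2)≠ B(4,2)–A(5,3)≠ B(4,3)–B(4,4)= B(4,3)–A(5,3)≠ B(4,3)–A(5,2)≠ B(4,4)–B(4,5)= B(4,4)–A(5,3)≠  → 5/8 unlike.
Row 5: A(5,2)–A(5,3)=  → 0/1 unlike.
Total adjacent occupied pairs: 39; unlike-type pairs: 21.

21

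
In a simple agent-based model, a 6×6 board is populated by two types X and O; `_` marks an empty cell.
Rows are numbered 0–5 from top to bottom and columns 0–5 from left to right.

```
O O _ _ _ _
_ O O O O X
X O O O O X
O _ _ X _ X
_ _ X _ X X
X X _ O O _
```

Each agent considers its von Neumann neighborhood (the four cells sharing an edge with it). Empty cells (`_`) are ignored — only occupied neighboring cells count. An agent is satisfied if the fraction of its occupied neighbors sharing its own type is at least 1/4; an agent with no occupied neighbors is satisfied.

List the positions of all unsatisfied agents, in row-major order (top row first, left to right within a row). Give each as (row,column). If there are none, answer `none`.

(2,0), (3,0), (3,3)

Row 0: (0,0)O 1/1 ✓ · (0,1)O 2/2 ✓
Row 1: (1,1)O 3/3 ✓ · (1,2)O 3/3 ✓ · (1,3)O 3/3 ✓ · (1,4)O 2/3 ✓ · (1,5)X 1/2 ✓
Row 2: (2,0)X 0/2 ✗ · (2,1)O 2/3 ✓ · (2,2)O 3/3 ✓ · (2,3)O 3/4 ✓ · (2,4)O 2/3 ✓ · (2,5)X 2/3 ✓
Row 3: (3,0)O 0/1 ✗ · (3,3)X 0/1 ✗ · (3,5)X 2/2 ✓
Row 4: (4,2)X 0/0 ✓ · (4,4)X 1/2 ✓ · (4,5)X 2/2 ✓
Row 5: (5,0)X 1/1 ✓ · (5,1)X 1/1 ✓ · (5,3)O 1/1 ✓ · (5,4)O 1/2 ✓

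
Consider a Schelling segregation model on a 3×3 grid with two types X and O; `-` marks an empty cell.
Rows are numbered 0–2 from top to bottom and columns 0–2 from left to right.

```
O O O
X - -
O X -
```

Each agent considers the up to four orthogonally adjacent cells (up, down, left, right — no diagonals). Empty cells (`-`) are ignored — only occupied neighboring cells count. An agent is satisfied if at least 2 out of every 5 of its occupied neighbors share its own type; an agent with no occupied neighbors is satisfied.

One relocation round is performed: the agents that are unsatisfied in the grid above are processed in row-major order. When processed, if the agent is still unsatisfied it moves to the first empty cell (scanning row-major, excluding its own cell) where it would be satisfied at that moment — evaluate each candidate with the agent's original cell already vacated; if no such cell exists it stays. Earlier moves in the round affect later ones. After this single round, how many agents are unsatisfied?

Initially unsatisfied (in order): (1,0), (2,0), (2,1).
  (1,0) → (1,1).
  (2,0) → (1,0).
  (2,1): now satisfied by earlier moves; stays.
Resulting grid:
O O O
O X -
- X -
Unsatisfied now: (1,1).

1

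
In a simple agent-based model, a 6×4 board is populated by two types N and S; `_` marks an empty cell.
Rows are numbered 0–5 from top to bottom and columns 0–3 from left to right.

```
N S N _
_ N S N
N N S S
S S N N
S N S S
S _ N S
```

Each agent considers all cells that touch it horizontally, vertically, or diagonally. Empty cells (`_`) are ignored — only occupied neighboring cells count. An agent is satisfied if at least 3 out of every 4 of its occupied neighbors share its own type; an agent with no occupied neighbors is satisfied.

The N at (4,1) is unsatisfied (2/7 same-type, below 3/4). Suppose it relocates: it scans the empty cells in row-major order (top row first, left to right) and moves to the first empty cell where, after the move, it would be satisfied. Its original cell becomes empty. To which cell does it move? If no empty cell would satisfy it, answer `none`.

Vacating (4,1). Empty cells in order:
  (0,3): 2/3 same-type → still unsatisfied.
  (1,0): 4/5 same-type → satisfied — stop here.

(1,0)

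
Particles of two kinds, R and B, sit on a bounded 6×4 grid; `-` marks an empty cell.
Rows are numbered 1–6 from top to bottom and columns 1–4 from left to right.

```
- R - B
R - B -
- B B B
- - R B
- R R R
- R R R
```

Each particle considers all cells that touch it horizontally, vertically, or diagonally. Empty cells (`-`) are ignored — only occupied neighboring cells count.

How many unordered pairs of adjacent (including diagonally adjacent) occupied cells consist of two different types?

Scan each occupied cell's neighbors to the right and below (and the two forward diagonals) so each pair is counted once.
Row 1: R(1,2)–B(2,3)≠ R(1,2)–R(2,1)= B(1,4)–B(2,3)=  → 1/3 unlike.
Row 2: R(2,1)–B(3,2)≠ B(2,3)–B(3,3)= B(2,3)–B(3,4)= B(2,3)–B(3,2)=  → 1/4 unlike.
Row 3: B(3,2)–B(3,3)= B(3,2)–R(4,3)≠ B(3,3)–B(3,4)= B(3,3)–R(4,3)≠ B(3,3)–B(4,4)= B(3,4)–B(4,4)= B(3,4)–R(4,3)≠  → 3/7 unlike.
Row 4: R(4,3)–B(4,4)≠ R(4,3)–R(5,3)= R(4,3)–R(5,4)= R(4,3)–R(5,2)= B(4,4)–R(5,4)≠ B(4,4)–R(5,3)≠  → 3/6 unlike.
Row 5: R(5,2)–R(5,3)= R(5,2)–R(6,2)= R(5,2)–R(6,3)= R(5,3)–R(5,4)= R(5,3)–R(6,3)= R(5,3)–R(6,4)= R(5,3)–R(6,2)= R(5,4)–R(6,4)= R(5,4)–R(6,3)=  → 0/9 unlike.
Row 6: R(6,2)–R(6,3)= R(6,3)–R(6,4)=  → 0/2 unlike.
Total adjacent occupied pairs: 31; unlike-type pairs: 8.

8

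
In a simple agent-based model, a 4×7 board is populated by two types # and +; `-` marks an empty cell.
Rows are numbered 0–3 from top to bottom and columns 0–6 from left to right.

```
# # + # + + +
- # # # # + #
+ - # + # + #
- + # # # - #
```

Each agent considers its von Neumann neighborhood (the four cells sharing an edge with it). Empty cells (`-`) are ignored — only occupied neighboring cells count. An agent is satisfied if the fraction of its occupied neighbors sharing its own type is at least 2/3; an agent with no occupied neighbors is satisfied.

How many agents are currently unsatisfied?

Row 0: (0,0)# 1/1 satisfied · (0,1)# 2/3 satisfied · (0,2)+ 0/3 not · (0,3)# 1/3 not · (0,4)+ 1/3 not · (0,5)+ 3/3 satisfied · (0,6)+ 1/2 not
Row 1: (1,1)# 2/2 satisfied · (1,2)# 3/4 satisfied · (1,3)# 3/4 satisfied · (1,4)# 2/4 not · (1,5)+ 2/4 not · (1,6)# 1/3 not
Row 2: (2,0)+ 0/0 satisfied · (2,2)# 2/3 satisfied · (2,3)+ 0/4 not · (2,4)# 2/4 not · (2,5)+ 1/3 not · (2,6)# 2/3 satisfied
Row 3: (3,1)+ 0/1 not · (3,2)# 2/3 satisfied · (3,3)# 2/3 satisfied · (3,4)# 2/2 satisfied · (3,6)# 1/1 satisfied
Unsatisfied: (0,2), (0,3), (0,4), (0,6), (1,4), (1,5), (1,6), (2,3), (2,4), (2,5), (3,1) — 11 in total.

11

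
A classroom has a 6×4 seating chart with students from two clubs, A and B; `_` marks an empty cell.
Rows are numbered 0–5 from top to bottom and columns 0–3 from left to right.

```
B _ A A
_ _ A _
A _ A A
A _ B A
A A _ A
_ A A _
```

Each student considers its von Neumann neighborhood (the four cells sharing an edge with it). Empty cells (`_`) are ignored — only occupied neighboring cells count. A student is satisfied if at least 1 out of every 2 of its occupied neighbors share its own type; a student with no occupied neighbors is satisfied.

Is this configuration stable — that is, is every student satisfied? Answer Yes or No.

No

(0,0)B 0/0 satisfied
(0,2)A 2/2 satisfied
(0,3)A 1/1 satisfied
(1,2)A 2/2 satisfied
(2,0)A 1/1 satisfied
(2,2)A 2/3 satisfied
(2,3)A 2/2 satisfied
(3,0)A 2/2 satisfied
(3,2)B 0/2 not
(3,3)A 2/3 satisfied
(4,0)A 2/2 satisfied
(4,1)A 2/2 satisfied
(4,3)A 1/1 satisfied
(5,1)A 2/2 satisfied
(5,2)A 1/1 satisfied
For instance (3,2) has only 0/2 same-type neighbors, below 1/2.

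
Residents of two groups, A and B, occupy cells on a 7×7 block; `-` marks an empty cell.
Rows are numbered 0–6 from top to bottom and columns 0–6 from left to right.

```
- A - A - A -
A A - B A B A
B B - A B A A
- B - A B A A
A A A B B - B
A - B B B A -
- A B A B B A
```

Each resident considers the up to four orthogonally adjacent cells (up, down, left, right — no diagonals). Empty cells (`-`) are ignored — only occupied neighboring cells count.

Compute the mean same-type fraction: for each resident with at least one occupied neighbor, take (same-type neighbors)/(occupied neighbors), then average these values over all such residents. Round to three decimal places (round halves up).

(0,1)A 1/1
(0,3)A 0/1
(0,5)A 0/1
(1,0)A 1/2
(1,1)A 2/3
(1,3)B 0/3
(1,4)A 0/3
(1,5)B 0/4
(1,6)A 1/2
(2,0)B 1/2
(2,1)B 2/3
(2,3)A 1/3
(2,4)B 1/4
(2,5)A 2/4
(2,6)A 3/3
(3,1)B 1/2
(3,3)A 1/3
(3,4)B 2/4
(3,5)A 2/3
(3,6)A 2/3
(4,0)A 2/2
(4,1)A 2/3
(4,2)A 1/3
(4,3)B 2/4
(4,4)B 3/3
(4,6)B 0/1
(5,0)A 1/1
(5,2)B 2/3
(5,3)B 3/4
(5,4)B 3/4
(5,5)A 0/2
(6,1)A 0/1
(6,2)B 1/3
(6,3)A 0/3
(6,4)B 2/3
(6,5)B 1/3
(6,6)A 0/1
Sum over 37 residents: 1/1 + 0/1 + 0/1 + 1/2 + 2/3 + 0/3 + 0/3 + 0/4 + 1/2 + 1/2 + 2/3 + 1/3 + 1/4 + 2/4 + 3/3 + 1/2 + 1/3 + 2/4 + 2/3 + 2/3 + 2/2 + 2/3 + 1/3 + 2/4 + 3/3 + 0/1 + 1/1 + 2/3 + 3/4 + 3/4 + 0/2 + 0/1 + 1/3 + 0/3 + 2/3 + 1/3 + 0/1 = 199/12; mean = 199/12 ÷ 37 = 199/444 = 0.448198… → 0.448.

0.448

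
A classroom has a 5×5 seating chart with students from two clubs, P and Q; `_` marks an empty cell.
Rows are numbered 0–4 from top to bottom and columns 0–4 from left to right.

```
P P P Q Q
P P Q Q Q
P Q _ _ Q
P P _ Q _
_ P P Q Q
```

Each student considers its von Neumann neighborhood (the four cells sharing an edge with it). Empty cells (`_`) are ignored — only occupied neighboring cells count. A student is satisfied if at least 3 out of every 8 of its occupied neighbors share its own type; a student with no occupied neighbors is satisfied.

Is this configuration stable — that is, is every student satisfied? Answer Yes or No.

No

(0,0)P 2/2 ok
(0,1)P 3/3 ok
(0,2)P 1/3 unhappy
(0,3)Q 2/3 ok
(0,4)Q 2/2 ok
(1,0)P 3/3 ok
(1,1)P 2/4 ok
(1,2)Q 1/3 unhappy
(1,3)Q 3/3 ok
(1,4)Q 3/3 ok
(2,0)P 2/3 ok
(2,1)Q 0/3 unhappy
(2,4)Q 1/1 ok
(3,0)P 2/2 ok
(3,1)P 2/3 ok
(3,3)Q 1/1 ok
(4,1)P 2/2 ok
(4,2)P 1/2 ok
(4,3)Q 2/3 ok
(4,4)Q 1/1 ok
For instance (0,2) has only 1/3 same-type neighbors, below 3/8.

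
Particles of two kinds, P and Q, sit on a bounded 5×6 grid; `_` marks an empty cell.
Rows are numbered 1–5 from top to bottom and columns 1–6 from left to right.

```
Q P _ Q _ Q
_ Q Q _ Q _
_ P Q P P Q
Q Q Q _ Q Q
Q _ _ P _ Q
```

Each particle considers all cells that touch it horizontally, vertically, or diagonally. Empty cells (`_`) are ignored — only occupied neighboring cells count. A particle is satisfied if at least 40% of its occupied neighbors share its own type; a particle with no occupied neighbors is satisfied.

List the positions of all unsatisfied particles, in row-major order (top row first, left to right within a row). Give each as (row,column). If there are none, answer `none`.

Row 1: (1,1)Q 1/2 ✓ · (1,2)P 0/3 ✗ · (1,4)Q 2/2 ✓ · (1,6)Q 1/1 ✓
Row 2: (2,2)Q 3/5 ✓ · (2,3)Q 3/6 ✓ · (2,5)Q 3/5 ✓
Row 3: (3,2)P 0/6 ✗ · (3,3)Q 4/6 ✓ · (3,4)P 1/6 ✗ · (3,5)P 1/5 ✗ · (3,6)Q 3/4 ✓
Row 4: (4,1)Q 2/3 ✓ · (4,2)Q 4/5 ✓ · (4,3)Q 2/5 ✓ · (4,5)Q 3/6 ✓ · (4,6)Q 3/4 ✓
Row 5: (5,1)Q 2/2 ✓ · (5,4)P 0/2 ✗ · (5,6)Q 2/2 ✓

(1,2), (3,2), (3,4), (3,5), (5,4)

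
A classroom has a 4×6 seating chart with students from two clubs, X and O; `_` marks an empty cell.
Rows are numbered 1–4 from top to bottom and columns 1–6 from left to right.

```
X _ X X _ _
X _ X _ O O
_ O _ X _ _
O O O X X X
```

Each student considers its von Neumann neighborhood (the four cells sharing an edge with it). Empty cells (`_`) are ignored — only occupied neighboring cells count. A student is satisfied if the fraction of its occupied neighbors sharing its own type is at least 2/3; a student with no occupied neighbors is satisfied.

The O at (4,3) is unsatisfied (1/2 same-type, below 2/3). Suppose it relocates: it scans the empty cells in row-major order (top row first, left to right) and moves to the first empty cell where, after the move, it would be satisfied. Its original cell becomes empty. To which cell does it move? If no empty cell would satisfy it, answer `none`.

(1,6)

Vacating (4,3). Empty cells in order:
  (1,2): 0/2 same-type → still unsatisfied.
  (1,5): 1/2 same-type → still unsatisfied.
  (1,6): 1/1 same-type → satisfied — stop here.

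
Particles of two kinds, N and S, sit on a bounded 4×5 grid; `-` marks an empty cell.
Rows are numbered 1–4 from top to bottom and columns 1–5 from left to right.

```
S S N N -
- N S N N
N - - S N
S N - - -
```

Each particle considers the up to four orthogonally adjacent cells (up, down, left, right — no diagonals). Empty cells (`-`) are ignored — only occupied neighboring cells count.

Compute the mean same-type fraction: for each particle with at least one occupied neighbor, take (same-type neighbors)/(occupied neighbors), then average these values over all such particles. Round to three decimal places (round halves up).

0.359

(1,1)S 1/1
(1,2)S 1/3
(1,3)N 1/3
(1,4)N 2/2
(2,2)N 0/2
(2,3)S 0/3
(2,4)N 2/4
(2,5)N 2/2
(3,1)N 0/1
(3,4)S 0/2
(3,5)N 1/2
(4,1)S 0/2
(4,2)N 0/1
Sum over 13 particles: 1/1 + 1/3 + 1/3 + 2/2 + 0/2 + 0/3 + 2/4 + 2/2 + 0/1 + 0/2 + 1/2 + 0/2 + 0/1 = 14/3; mean = 14/3 ÷ 13 = 14/39 = 0.358974… → 0.359.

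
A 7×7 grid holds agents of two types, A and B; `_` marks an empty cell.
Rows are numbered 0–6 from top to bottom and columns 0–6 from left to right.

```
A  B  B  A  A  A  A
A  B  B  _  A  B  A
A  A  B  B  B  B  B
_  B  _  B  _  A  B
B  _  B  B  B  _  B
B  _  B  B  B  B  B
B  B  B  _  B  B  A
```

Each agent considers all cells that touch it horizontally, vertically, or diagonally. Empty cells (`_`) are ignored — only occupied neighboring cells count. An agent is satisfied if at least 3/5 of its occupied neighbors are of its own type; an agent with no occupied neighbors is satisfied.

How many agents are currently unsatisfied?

Row 0: (0,0)A 1/3 not · (0,1)B 3/5 satisfied · (0,2)B 3/4 satisfied · (0,3)A 2/4 not · (0,4)A 3/4 satisfied · (0,5)A 4/5 satisfied · (0,6)A 2/3 satisfied
Row 1: (1,0)A 3/5 satisfied · (1,1)B 4/8 not · (1,2)B 5/7 satisfied · (1,4)A 3/7 not · (1,5)B 3/8 not · (1,6)A 2/5 not
Row 2: (2,0)A 2/4 not · (2,1)A 2/6 not · (2,2)B 5/6 satisfied · (2,3)B 4/5 satisfied · (2,4)B 4/6 satisfied · (2,5)B 4/7 not · (2,6)B 3/5 satisfied
Row 3: (3,1)B 3/5 satisfied · (3,3)B 6/6 satisfied · (3,5)A 0/6 not · (3,6)B 3/4 satisfied
Row 4: (4,0)B 2/2 satisfied · (4,2)B 5/5 satisfied · (4,3)B 6/6 satisfied · (4,4)B 5/6 satisfied · (4,6)B 3/4 satisfied
Row 5: (5,0)B 3/3 satisfied · (5,2)B 5/5 satisfied · (5,3)B 7/7 satisfied · (5,4)B 6/6 satisfied · (5,5)B 6/7 satisfied · (5,6)B 3/4 satisfied
Row 6: (6,0)B 2/2 satisfied · (6,1)B 4/4 satisfied · (6,2)B 3/3 satisfied · (6,4)B 4/4 satisfied · (6,5)B 4/5 satisfied · (6,6)A 0/3 not
Unsatisfied: (0,0), (0,3), (1,1), (1,4), (1,5), (1,6), (2,0), (2,1), (2,5), (3,5), (6,6) — 11 in total.

11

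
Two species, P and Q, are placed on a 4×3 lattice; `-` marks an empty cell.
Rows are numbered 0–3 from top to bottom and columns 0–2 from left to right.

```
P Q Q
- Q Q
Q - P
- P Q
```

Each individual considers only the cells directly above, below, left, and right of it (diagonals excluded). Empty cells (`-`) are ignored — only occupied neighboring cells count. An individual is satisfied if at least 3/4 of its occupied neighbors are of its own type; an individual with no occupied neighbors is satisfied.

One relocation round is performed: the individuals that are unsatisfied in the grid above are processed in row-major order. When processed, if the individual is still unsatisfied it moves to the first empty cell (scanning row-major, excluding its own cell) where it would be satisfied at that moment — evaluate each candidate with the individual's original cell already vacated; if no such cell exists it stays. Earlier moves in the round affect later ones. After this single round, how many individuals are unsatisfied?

Initially unsatisfied (in order): (0,0), (0,1), (1,2), (2,2), (3,1), (3,2).
  (0,0): no empty cell satisfies it; stays.
  (0,1): no empty cell satisfies it; stays.
  (1,2): no empty cell satisfies it; stays.
  (2,2): no empty cell satisfies it; stays.
  (3,1): no empty cell satisfies it; stays.
  (3,2): no empty cell satisfies it; stays.
Resulting grid:
P Q Q
- Q Q
Q - P
- P Q
Unsatisfied now: (0,0), (0,1), (1,2), (2,2), (3,1), (3,2).

6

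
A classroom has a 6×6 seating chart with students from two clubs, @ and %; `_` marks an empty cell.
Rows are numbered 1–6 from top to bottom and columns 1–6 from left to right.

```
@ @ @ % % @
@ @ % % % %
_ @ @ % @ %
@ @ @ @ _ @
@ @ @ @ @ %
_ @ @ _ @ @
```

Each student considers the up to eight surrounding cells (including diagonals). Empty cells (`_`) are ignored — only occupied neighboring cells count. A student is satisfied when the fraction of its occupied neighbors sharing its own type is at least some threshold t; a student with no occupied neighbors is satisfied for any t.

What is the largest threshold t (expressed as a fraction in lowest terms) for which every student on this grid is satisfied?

0/1

Row 1: (1,1)@ 3/3 · (1,2)@ 4/5 · (1,3)@ 2/5 · (1,4)% 4/5 · (1,5)% 4/5 · (1,6)@ 0/3
Row 2: (2,1)@ 4/4 · (2,2)@ 6/7 · (2,3)% 3/8 · (2,4)% 5/8 · (2,5)% 6/8 · (2,6)% 3/5
Row 3: (3,2)@ 6/7 · (3,3)@ 5/8 · (3,4)% 3/7 · (3,5)@ 2/7 · (3,6)% 2/4
Row 4: (4,1)@ 4/4 · (4,2)@ 7/7 · (4,3)@ 7/8 · (4,4)@ 6/7 · (4,6)@ 2/4
Row 5: (5,1)@ 4/4 · (5,2)@ 7/7 · (5,3)@ 7/7 · (5,4)@ 6/6 · (5,5)@ 5/6 · (5,6)% 0/4
Row 6: (6,2)@ 4/4 · (6,3)@ 4/4 · (6,5)@ 3/4 · (6,6)@ 2/3
The smallest same-type fraction is 0/3 at (1,6), which reduces to 0/1. Any threshold above that leaves this student unsatisfied.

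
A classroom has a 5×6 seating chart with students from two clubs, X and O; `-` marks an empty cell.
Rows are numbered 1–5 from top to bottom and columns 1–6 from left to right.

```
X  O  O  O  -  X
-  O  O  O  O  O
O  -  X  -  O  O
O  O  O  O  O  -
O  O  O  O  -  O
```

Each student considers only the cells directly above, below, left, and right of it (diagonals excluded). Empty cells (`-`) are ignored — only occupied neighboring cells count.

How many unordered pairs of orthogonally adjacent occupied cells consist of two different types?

4

Scan each occupied cell's neighbors to the right and below so each pair is counted once.
Row 1: X(1,1)–O(1,2)≠ O(1,2)–O(1,3)= O(1,2)–O(2,2)= O(1,3)–O(1,4)= O(1,3)–O(2,3)= O(1,4)–O(2,4)= X(1,6)–O(2,6)≠  → 2/7 unlike.
Row 2: O(2,2)–O(2,3)= O(2,3)–O(2,4)= O(2,3)–X(3,3)≠ O(2,4)–O(2,5)= O(2,5)–O(2,6)= O(2,5)–O(3,5)= O(2,6)–O(3,6)=  → 1/7 unlike.
Row 3: O(3,1)–O(4,1)= X(3,3)–O(4,3)≠ O(3,5)–O(3,6)= O(3,5)–O(4,5)=  → 1/4 unlike.
Row 4: O(4,1)–O(4,2)= O(4,1)–O(5,1)= O(4,2)–O(4,3)= O(4,2)–O(5,2)= O(4,3)–O(4,4)= O(4,3)–O(5,3)= O(4,4)–O(4,5)= O(4,4)–O(5,4)=  → 0/8 unlike.
Row 5: O(5,1)–O(5,2)= O(5,2)–O(5,3)= O(5,3)–O(5,4)=  → 0/3 unlike.
Total adjacent occupied pairs: 29; unlike-type pairs: 4.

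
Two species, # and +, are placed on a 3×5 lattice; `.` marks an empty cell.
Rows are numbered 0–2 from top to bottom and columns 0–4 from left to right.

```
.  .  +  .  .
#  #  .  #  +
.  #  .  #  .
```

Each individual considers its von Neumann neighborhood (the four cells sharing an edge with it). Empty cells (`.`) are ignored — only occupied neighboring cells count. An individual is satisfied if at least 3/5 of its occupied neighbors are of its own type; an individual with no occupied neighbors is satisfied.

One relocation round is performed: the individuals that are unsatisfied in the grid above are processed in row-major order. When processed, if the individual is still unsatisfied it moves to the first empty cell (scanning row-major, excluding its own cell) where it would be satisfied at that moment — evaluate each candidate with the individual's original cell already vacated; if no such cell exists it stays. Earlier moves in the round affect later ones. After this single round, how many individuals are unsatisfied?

Initially unsatisfied (in order): (1,3), (1,4).
  (1,3) → (0,0).
  (1,4): now satisfied by earlier moves; stays.
Resulting grid:
# . + . .
# # . . +
. # . # .
All satisfied now.

0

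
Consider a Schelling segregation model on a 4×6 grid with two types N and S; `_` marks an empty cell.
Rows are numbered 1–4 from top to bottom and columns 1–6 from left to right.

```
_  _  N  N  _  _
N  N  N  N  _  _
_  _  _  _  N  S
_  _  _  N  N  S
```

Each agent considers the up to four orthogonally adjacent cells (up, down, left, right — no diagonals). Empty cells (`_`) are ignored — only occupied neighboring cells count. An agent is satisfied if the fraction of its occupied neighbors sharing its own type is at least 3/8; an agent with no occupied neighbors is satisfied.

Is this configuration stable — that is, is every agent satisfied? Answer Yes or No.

Row 1: (1,3)N 2/2 ✓ · (1,4)N 2/2 ✓
Row 2: (2,1)N 1/1 ✓ · (2,2)N 2/2 ✓ · (2,3)N 3/3 ✓ · (2,4)N 2/2 ✓
Row 3: (3,5)N 1/2 ✓ · (3,6)S 1/2 ✓
Row 4: (4,4)N 1/1 ✓ · (4,5)N 2/3 ✓ · (4,6)S 1/2 ✓
All meet the threshold, so the configuration is stable.

Yes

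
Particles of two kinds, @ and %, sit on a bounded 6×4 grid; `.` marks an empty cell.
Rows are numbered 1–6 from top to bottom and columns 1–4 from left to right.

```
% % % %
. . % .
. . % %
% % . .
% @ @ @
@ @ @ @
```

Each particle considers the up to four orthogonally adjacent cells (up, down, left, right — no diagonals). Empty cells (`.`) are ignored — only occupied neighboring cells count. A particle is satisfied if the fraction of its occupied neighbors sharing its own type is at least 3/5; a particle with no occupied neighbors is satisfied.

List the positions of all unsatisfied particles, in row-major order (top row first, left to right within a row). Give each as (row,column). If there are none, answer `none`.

(4,2), (5,1), (5,2), (6,1)

(1,1)% 1/1 ✓
(1,2)% 2/2 ✓
(1,3)% 3/3 ✓
(1,4)% 1/1 ✓
(2,3)% 2/2 ✓
(3,3)% 2/2 ✓
(3,4)% 1/1 ✓
(4,1)% 2/2 ✓
(4,2)% 1/2 ✗
(5,1)% 1/3 ✗
(5,2)@ 2/4 ✗
(5,3)@ 3/3 ✓
(5,4)@ 2/2 ✓
(6,1)@ 1/2 ✗
(6,2)@ 3/3 ✓
(6,3)@ 3/3 ✓
(6,4)@ 2/2 ✓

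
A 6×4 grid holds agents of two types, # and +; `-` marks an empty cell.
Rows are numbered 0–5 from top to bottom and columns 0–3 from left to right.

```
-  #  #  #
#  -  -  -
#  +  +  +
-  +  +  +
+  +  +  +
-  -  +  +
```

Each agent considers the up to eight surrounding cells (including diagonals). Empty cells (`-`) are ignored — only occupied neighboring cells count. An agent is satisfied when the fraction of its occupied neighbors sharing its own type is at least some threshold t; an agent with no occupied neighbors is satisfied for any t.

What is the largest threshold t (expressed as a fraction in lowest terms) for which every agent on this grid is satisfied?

1/3

Row 0: (0,1)# 2/2 · (0,2)# 2/2 · (0,3)# 1/1
Row 1: (1,0)# 2/3
Row 2: (2,0)# 1/3 · (2,1)+ 3/5 · (2,2)+ 5/5 · (2,3)+ 3/3
Row 3: (3,1)+ 6/7 · (3,2)+ 8/8 · (3,3)+ 5/5
Row 4: (4,0)+ 2/2 · (4,1)+ 5/5 · (4,2)+ 7/7 · (4,3)+ 5/5
Row 5: (5,2)+ 4/4 · (5,3)+ 3/3
The smallest same-type fraction is 1/3 at (2,0), which reduces to 1/3. Any threshold above that leaves this agent unsatisfied.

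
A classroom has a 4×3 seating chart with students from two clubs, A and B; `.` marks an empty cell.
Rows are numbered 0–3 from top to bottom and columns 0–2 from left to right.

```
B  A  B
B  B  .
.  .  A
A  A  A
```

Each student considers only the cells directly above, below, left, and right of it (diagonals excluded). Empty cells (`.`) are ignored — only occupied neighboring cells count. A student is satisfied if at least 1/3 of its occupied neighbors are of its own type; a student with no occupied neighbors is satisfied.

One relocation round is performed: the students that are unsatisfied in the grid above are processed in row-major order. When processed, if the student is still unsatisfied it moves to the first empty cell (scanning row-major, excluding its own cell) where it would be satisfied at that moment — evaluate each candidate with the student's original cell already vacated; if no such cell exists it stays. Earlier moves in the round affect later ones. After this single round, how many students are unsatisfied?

Initially unsatisfied (in order): (0,1), (0,2).
  (0,1) → (1,2).
  (0,2) → (0,1).
Resulting grid:
B B .
B B A
. . A
A A A
All satisfied now.

0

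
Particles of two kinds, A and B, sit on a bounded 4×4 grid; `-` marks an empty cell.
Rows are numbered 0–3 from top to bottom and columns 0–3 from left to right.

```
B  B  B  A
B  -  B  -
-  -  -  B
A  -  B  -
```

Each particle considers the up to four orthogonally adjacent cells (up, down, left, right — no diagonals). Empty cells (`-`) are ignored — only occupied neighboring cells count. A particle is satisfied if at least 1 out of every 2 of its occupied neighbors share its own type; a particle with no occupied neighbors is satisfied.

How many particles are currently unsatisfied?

(0,0)B 2/2 satisfied
(0,1)B 2/2 satisfied
(0,2)B 2/3 satisfied
(0,3)A 0/1 not
(1,0)B 1/1 satisfied
(1,2)B 1/1 satisfied
(2,3)B 0/0 satisfied
(3,0)A 0/0 satisfied
(3,2)B 0/0 satisfied
Unsatisfied: (0,3) — 1 in total.

1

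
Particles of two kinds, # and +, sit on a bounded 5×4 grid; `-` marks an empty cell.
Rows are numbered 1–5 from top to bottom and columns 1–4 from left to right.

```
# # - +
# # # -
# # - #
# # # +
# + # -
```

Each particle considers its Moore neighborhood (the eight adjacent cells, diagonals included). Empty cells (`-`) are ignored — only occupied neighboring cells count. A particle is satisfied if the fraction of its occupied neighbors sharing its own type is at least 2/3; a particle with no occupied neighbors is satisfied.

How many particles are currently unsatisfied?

4

(1,1)# 3/3 ✓
(1,2)# 4/4 ✓
(1,4)+ 0/1 ✗
(2,1)# 5/5 ✓
(2,2)# 6/6 ✓
(2,3)# 4/5 ✓
(3,1)# 5/5 ✓
(3,2)# 7/7 ✓
(3,4)# 2/3 ✓
(4,1)# 4/5 ✓
(4,2)# 6/7 ✓
(4,3)# 4/6 ✓
(4,4)+ 0/3 ✗
(5,1)# 2/3 ✓
(5,2)+ 0/5 ✗
(5,3)# 2/4 ✗
Unsatisfied: (1,4), (4,4), (5,2), (5,3) — 4 in total.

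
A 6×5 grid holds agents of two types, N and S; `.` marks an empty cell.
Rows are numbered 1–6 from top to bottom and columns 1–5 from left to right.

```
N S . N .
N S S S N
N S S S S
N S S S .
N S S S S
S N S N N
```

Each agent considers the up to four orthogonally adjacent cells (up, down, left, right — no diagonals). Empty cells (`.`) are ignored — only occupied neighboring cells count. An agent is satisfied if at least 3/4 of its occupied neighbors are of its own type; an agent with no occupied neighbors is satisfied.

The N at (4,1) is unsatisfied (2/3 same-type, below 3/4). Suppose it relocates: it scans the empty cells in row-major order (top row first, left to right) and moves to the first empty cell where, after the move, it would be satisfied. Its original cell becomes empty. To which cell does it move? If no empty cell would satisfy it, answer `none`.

Vacating (4,1). Empty cells in order:
  (1,3): 1/3 same-type → still unsatisfied.
  (1,5): 2/2 same-type → satisfied — stop here.

(1,5)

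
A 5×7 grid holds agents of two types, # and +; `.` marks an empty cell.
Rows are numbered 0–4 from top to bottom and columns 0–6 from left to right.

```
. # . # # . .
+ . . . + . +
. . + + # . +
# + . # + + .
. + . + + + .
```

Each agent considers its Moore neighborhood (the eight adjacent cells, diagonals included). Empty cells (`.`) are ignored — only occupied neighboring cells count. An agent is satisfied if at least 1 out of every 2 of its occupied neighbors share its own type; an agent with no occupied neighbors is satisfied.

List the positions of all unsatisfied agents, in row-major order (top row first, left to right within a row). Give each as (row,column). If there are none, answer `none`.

(0,1), (1,0), (1,4), (2,4), (3,0), (3,3)

Row 0: (0,1)# 0/1 ✗ · (0,3)# 1/2 ✓ · (0,4)# 1/2 ✓
Row 1: (1,0)+ 0/1 ✗ · (1,4)+ 1/4 ✗ · (1,6)+ 1/1 ✓
Row 2: (2,2)+ 2/3 ✓ · (2,3)+ 3/5 ✓ · (2,4)# 1/5 ✗ · (2,6)+ 2/2 ✓
Row 3: (3,0)# 0/2 ✗ · (3,1)+ 2/3 ✓ · (3,3)# 1/6 ✗ · (3,4)+ 5/7 ✓ · (3,5)+ 4/5 ✓
Row 4: (4,1)+ 1/2 ✓ · (4,3)+ 2/3 ✓ · (4,4)+ 4/5 ✓ · (4,5)+ 3/3 ✓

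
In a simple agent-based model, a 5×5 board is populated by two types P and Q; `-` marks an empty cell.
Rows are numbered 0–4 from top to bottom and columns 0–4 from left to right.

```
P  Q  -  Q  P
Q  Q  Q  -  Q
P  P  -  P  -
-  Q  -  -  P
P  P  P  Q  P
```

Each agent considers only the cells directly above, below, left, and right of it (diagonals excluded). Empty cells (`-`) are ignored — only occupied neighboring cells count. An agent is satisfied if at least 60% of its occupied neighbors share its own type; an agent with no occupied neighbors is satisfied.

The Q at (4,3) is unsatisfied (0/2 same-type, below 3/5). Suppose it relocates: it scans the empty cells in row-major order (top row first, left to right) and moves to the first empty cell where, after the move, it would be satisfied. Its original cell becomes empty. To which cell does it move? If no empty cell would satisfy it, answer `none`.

Vacating (4,3). Empty cells in order:
  (0,2): 3/3 same-type → satisfied — stop here.

(0,2)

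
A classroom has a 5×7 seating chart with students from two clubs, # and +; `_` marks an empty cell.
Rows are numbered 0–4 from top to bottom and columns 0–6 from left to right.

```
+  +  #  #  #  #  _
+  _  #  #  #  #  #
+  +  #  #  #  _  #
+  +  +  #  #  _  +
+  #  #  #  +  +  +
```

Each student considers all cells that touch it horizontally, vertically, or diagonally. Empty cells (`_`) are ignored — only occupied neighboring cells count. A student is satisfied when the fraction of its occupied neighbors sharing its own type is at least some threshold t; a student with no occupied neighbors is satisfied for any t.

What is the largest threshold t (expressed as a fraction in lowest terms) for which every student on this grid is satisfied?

(0,0)+ 2/2
(0,1)+ 2/4
(0,2)# 3/4
(0,3)# 5/5
(0,4)# 5/5
(0,5)# 4/4
(1,0)+ 4/4
(1,2)# 5/7
(1,3)# 8/8
(1,4)# 7/7
(1,5)# 6/6
(1,6)# 3/3
(2,0)+ 4/4
(2,1)+ 5/7
(2,2)# 4/7
(2,3)# 7/8
(2,4)# 6/6
(2,6)# 2/3
(3,0)+ 4/5
(3,1)+ 5/8
(3,2)+ 2/8
(3,3)# 6/8
(3,4)# 4/6
(3,6)+ 2/3
(4,0)+ 2/3
(4,1)# 1/5
(4,2)# 3/5
(4,3)# 3/5
(4,4)+ 1/4
(4,5)+ 3/4
(4,6)+ 2/2
The smallest same-type fraction is 1/5 at (4,1), which reduces to 1/5. Any threshold above that leaves this student unsatisfied.

1/5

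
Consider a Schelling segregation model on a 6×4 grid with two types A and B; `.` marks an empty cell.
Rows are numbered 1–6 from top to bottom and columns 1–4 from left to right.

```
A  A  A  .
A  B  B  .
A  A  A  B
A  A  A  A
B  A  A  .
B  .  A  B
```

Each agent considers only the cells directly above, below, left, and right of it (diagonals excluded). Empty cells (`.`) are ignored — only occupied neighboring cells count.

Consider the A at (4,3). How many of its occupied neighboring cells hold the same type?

Occupied neighbors of (4,3): (3,3)=A, (5,3)=A, (4,2)=A, (4,4)=A.
Same type (A): 4 of 4.

4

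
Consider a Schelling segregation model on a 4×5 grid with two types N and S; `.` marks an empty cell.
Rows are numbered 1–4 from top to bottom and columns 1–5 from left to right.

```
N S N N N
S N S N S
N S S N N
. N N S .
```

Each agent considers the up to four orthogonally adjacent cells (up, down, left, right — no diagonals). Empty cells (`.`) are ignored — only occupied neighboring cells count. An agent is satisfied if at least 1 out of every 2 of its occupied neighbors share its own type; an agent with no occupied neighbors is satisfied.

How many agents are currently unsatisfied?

Row 1: (1,1)N 0/2 unhappy · (1,2)S 0/3 unhappy · (1,3)N 1/3 unhappy · (1,4)N 3/3 ok · (1,5)N 1/2 ok
Row 2: (2,1)S 0/3 unhappy · (2,2)N 0/4 unhappy · (2,3)S 1/4 unhappy · (2,4)N 2/4 ok · (2,5)S 0/3 unhappy
Row 3: (3,1)N 0/2 unhappy · (3,2)S 1/4 unhappy · (3,3)S 2/4 ok · (3,4)N 2/4 ok · (3,5)N 1/2 ok
Row 4: (4,2)N 1/2 ok · (4,3)N 1/3 unhappy · (4,4)S 0/2 unhappy
Unsatisfied: (1,1), (1,2), (1,3), (2,1), (2,2), (2,3), (2,5), (3,1), (3,2), (4,3), (4,4) — 11 in total.

11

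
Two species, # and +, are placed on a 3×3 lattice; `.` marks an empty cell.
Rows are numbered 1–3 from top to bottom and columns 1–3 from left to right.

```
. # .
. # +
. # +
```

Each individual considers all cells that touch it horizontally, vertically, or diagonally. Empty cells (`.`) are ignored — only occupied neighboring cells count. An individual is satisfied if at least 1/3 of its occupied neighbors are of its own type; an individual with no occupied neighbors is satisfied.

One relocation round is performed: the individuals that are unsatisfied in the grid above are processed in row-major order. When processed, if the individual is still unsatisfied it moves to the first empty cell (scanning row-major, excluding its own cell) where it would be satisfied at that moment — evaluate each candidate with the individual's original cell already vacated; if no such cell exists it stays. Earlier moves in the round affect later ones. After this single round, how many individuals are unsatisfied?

1

Initially unsatisfied (in order): (2,3).
  (2,3): no empty cell satisfies it; stays.
Resulting grid:
. # .
. # +
. # +
Unsatisfied now: (2,3).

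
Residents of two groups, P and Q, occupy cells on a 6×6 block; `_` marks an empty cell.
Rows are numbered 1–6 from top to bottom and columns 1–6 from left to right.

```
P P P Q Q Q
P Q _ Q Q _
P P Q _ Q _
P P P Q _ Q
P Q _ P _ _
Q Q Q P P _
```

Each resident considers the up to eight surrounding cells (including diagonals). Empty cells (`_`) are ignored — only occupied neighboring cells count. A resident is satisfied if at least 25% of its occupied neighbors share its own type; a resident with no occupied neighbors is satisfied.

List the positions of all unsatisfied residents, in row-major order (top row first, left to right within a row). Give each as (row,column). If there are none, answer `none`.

Row 1: (1,1)P 2/3 ok · (1,2)P 3/4 ok · (1,3)P 1/4 ok · (1,4)Q 3/4 ok · (1,5)Q 4/4 ok · (1,6)Q 2/2 ok
Row 2: (2,1)P 4/5 ok · (2,2)Q 1/7 unhappy · (2,4)Q 5/6 ok · (2,5)Q 5/5 ok
Row 3: (3,1)P 4/5 ok · (3,2)P 5/7 ok · (3,3)Q 3/6 ok · (3,5)Q 4/4 ok
Row 4: (4,1)P 4/5 ok · (4,2)P 5/7 ok · (4,3)P 3/6 ok · (4,4)Q 2/4 ok · (4,6)Q 1/1 ok
Row 5: (5,1)P 2/5 ok · (5,2)Q 3/7 ok · (5,4)P 3/5 ok
Row 6: (6,1)Q 2/3 ok · (6,2)Q 3/4 ok · (6,3)Q 2/4 ok · (6,4)P 2/3 ok · (6,5)P 2/2 ok

(2,2)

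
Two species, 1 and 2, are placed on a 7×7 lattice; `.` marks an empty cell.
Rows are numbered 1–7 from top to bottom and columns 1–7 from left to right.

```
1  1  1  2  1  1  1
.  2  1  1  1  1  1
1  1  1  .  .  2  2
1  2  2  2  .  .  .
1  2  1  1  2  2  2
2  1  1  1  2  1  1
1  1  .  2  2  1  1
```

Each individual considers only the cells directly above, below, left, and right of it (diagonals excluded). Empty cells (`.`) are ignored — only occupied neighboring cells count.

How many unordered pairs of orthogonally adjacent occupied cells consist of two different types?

Scan each occupied cell's neighbors to the right and below so each pair is counted once.
From row 1: 4 unlike of 12 pairs (running 4/12).
From row 2: 4 unlike of 9 pairs (running 8/21).
From row 3: 2 unlike of 6 pairs (running 10/27).
From row 4: 3 unlike of 7 pairs (running 13/34).
From row 5: 7 unlike of 13 pairs (running 20/47).
From row 6: 5 unlike of 12 pairs (running 25/59).
From row 7: 1 unlike of 4 pairs (running 26/63).
Total adjacent occupied pairs: 63; unlike-type pairs: 26.

26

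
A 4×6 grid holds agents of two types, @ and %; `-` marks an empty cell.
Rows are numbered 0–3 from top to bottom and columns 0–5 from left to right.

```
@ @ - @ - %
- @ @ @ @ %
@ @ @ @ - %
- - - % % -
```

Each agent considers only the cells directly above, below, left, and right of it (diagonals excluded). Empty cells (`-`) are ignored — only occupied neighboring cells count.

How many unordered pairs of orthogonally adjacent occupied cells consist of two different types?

2

Scan each occupied cell's neighbors to the right and below so each pair is counted once.
From row 0: 0 unlike of 4 pairs (running 0/4).
From row 1: 1 unlike of 8 pairs (running 1/12).
From row 2: 1 unlike of 4 pairs (running 2/16).
From row 3: 0 unlike of 1 pairs (running 2/17).
Total adjacent occupied pairs: 17; unlike-type pairs: 2.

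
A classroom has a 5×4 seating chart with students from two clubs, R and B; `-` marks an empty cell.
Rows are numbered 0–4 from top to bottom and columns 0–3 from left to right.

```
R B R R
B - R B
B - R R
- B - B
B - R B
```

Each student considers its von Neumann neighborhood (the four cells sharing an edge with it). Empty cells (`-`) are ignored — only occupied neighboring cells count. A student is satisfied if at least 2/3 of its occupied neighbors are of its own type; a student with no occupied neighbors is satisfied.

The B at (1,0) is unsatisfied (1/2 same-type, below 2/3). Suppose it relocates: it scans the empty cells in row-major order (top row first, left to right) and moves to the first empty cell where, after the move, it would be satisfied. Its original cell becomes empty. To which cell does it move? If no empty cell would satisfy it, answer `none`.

Vacating (1,0). Empty cells in order:
  (1,1): 1/2 same-type → still unsatisfied.
  (2,1): 2/3 same-type → satisfied — stop here.

(2,1)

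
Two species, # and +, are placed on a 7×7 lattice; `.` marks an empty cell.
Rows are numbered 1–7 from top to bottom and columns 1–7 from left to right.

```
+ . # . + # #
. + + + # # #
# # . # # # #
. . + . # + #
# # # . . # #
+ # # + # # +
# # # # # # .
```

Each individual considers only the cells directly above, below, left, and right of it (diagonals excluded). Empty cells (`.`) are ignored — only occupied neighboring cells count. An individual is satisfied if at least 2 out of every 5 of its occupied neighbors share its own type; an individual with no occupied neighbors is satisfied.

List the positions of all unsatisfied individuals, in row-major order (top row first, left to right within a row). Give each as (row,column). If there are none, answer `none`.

(1,1)+ 0/0 ✓
(1,3)# 0/1 ✗
(1,5)+ 0/2 ✗
(1,6)# 2/3 ✓
(1,7)# 2/2 ✓
(2,2)+ 1/2 ✓
(2,3)+ 2/3 ✓
(2,4)+ 1/3 ✗
(2,5)# 2/4 ✓
(2,6)# 4/4 ✓
(2,7)# 3/3 ✓
(3,1)# 1/1 ✓
(3,2)# 1/2 ✓
(3,4)# 1/2 ✓
(3,5)# 4/4 ✓
(3,6)# 3/4 ✓
(3,7)# 3/3 ✓
(4,3)+ 0/1 ✗
(4,5)# 1/2 ✓
(4,6)+ 0/4 ✗
(4,7)# 2/3 ✓
(5,1)# 1/2 ✓
(5,2)# 3/3 ✓
(5,3)# 2/3 ✓
(5,6)# 2/3 ✓
(5,7)# 2/3 ✓
(6,1)+ 0/3 ✗
(6,2)# 3/4 ✓
(6,3)# 3/4 ✓
(6,4)+ 0/3 ✗
(6,5)# 2/3 ✓
(6,6)# 3/4 ✓
(6,7)+ 0/2 ✗
(7,1)# 1/2 ✓
(7,2)# 3/3 ✓
(7,3)# 3/3 ✓
(7,4)# 2/3 ✓
(7,5)# 3/3 ✓
(7,6)# 2/2 ✓

(1,3), (1,5), (2,4), (4,3), (4,6), (6,1), (6,4), (6,7)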